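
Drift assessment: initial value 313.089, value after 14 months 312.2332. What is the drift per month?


rate = (v2 - v1) / months
= (312.2332 - 313.089) / 14
= -0.8558 / 14
= -0.0611

-0.0611


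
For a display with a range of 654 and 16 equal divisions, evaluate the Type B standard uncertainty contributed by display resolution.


resolution = range / divisions
resolution = 654 / 16 = 40.875
u_res = resolution / (2*sqrt(3))
u_res = 40.875 / 3.4641016
u_res = 11.7996

11.7996


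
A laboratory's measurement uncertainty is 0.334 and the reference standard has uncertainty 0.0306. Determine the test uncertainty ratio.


TUR = u_lab / u_ref
= 0.334 / 0.0306
= 10.9150

10.9150


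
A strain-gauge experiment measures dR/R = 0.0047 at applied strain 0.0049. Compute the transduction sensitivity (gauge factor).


GF = (dR/R) / epsilon
= 0.0047 / 0.0049
= 0.9592

0.9592


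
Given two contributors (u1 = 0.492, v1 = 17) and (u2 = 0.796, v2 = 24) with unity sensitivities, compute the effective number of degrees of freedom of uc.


uc = sqrt(u1^2 + u2^2) = sqrt(0.492^2 + 0.796^2) = 0.93577775
v_eff = uc^4 / (u1^4/v1 + u2^4/v2)
= 0.93577775^4 / (0.492^4/17 + 0.796^4/24)
= 0.76681546 / 0.020174648
v_eff = 38.0089

38.0089


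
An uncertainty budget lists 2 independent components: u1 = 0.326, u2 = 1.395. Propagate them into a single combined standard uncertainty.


uc = sqrt(0.326^2 + 1.395^2)
uc = sqrt(2.052301)
uc = 1.4326

1.4326


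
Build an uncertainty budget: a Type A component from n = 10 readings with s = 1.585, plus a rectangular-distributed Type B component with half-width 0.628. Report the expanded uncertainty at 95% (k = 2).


u_A = s / sqrt(n) = 1.585 / sqrt(10) = 0.50122101
u_B = half_width / sqrt(3) = 0.628 / sqrt(3) = 0.36257597
uc = sqrt(u_A^2 + u_B^2) = sqrt(0.50122101^2 + 0.36257597^2) = 0.61861445
U = k * uc = 2 * 0.61861445
U = 1.2372

1.2372


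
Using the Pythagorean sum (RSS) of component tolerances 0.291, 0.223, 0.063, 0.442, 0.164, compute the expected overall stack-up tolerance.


RSS = sqrt(0.291^2 + 0.223^2 + 0.063^2 + 0.442^2 + 0.164^2)
= sqrt(0.360639)
= 0.6005

0.6005


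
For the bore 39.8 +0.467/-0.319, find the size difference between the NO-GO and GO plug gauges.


GO = nominal - lower_tol (smallest hole = maximum material condition)
GO = 39.8 - 0.319 = 39.481
NO-GO = nominal + upper_tol (largest hole = least material condition)
NO-GO = 39.8 + 0.467 = 40.267
spread = NO-GO - GO = 40.267 - 39.481 = 0.7860

0.7860


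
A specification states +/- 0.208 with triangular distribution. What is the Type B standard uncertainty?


u_B = half_width / sqrt(6)
u_B = 0.208 / 2.4494897
u_B = 0.0849

0.0849


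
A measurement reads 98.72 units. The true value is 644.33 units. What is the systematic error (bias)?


Systematic error = measured - true
= 98.72 - 644.33
= -545.6100

-545.6100


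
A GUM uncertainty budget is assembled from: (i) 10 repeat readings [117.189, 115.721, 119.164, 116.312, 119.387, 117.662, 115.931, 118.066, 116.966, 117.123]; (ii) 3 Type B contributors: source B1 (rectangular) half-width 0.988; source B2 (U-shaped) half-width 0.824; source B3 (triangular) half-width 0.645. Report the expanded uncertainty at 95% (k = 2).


mean = (117.189 + 115.721 + 119.164 + 116.312 + 119.387 + 117.662 + 115.931 + 118.066 + 116.966 + 117.123) / 10 = 117.3521
s = sqrt(sum((x - mean)^2)/(n-1)) = 1.2480862
u_A = s / sqrt(n) = 1.2480862 / sqrt(10) = 0.39467951
u_B1 = 0.988 / sqrt(3) = 0.57042207
u_B2 = 0.824 / sqrt(2) = 0.58265599
u_B3 = 0.645 / sqrt(6) = 0.26332015
uc = sqrt(0.39467951^2 + 0.57042207^2 + 0.58265599^2 + 0.26332015^2) = 0.94338685
U = k * uc = 2 * 0.94338685
U = 1.8868

1.8868


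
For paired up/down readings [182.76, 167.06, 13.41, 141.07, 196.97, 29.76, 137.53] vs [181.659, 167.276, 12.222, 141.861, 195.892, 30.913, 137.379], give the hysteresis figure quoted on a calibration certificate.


|182.76 - 181.659| = 1.1010
|167.06 - 167.276| = 0.2160
|13.41 - 12.222| = 1.1880
|141.07 - 141.861| = 0.7910
|196.97 - 195.892| = 1.0780
|29.76 - 30.913| = 1.1530
|137.53 - 137.379| = 0.1510
hysteresis = max(diffs) = 1.1880

1.1880


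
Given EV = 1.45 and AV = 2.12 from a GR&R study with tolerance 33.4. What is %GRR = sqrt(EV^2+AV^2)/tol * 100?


GRR = sqrt(EV^2 + AV^2) = sqrt(1.45^2 + 2.12^2) = 2.5684431
%GRR = GRR / tol * 100 = 2.5684431 / 33.4 * 100
%GRR = 7.6899

7.6899


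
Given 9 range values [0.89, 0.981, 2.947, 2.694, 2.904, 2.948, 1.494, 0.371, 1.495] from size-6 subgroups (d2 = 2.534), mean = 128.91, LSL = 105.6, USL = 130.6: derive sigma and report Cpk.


R_bar = (0.89 + 0.981 + 2.947 + 2.694 + 2.904 + 2.948 + 1.494 + 0.371 + 1.495) / 9 = 1.8582222
sigma = R_bar / d2 = 1.8582222 / 2.534 = 0.73331579
Cp = (USL - LSL)/(6*sigma) = (130.6 - 105.6)/(6*0.73331579) = 5.6820
Cpu = (130.6 - 128.91)/(3*0.73331579) = 0.7682
Cpl = (128.91 - 105.6)/(3*0.73331579) = 10.5957
Cpk = min(Cpu, Cpl) = 0.7682

0.7682


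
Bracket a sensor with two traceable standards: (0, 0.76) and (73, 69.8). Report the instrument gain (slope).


slope = (y2 - y1) / (x2 - x1)
= (69.8 - 0.76) / (73 - 0)
= 69.0400 / 73
= 0.9458

0.9458


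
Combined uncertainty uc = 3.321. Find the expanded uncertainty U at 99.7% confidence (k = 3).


U = k * uc
U = 3 * 3.321
U = 9.9630

9.9630


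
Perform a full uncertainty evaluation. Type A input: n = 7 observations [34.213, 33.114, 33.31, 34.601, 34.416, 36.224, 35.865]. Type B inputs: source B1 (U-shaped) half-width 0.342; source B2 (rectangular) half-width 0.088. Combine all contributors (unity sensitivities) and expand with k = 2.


mean = (34.213 + 33.114 + 33.31 + 34.601 + 34.416 + 36.224 + 35.865) / 7 = 34.53471429
s = sqrt(sum((x - mean)^2)/(n-1)) = 1.1735763
u_A = s / sqrt(n) = 1.1735763 / sqrt(7) = 0.44357015
u_B1 = 0.342 / sqrt(2) = 0.24183052
u_B2 = 0.088 / sqrt(3) = 0.050806824
uc = sqrt(0.44357015^2 + 0.24183052^2 + 0.050806824^2) = 0.50775763
U = k * uc = 2 * 0.50775763
U = 1.0155

1.0155


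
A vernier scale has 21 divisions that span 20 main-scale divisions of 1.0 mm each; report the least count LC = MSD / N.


LC = MSD / n_div
= 1.0 / 21
= 0.0476

0.0476


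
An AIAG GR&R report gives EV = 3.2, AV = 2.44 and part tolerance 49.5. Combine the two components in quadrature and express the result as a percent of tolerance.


GRR = sqrt(EV^2 + AV^2) = sqrt(3.2^2 + 2.44^2) = 4.0241272
%GRR = GRR / tol * 100 = 4.0241272 / 49.5 * 100
%GRR = 8.1295

8.1295


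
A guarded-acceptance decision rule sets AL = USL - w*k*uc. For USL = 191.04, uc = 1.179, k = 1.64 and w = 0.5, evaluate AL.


U = k * uc = 1.64 * 1.179 = 1.93356
guard band g = w * U = 0.5 * 1.93356 = 0.96678
AL = USL - g = 191.04 - 0.96678
AL = 190.0732

190.0732


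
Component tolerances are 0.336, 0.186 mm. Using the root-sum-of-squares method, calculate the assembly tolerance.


RSS = sqrt(0.336^2 + 0.186^2)
= sqrt(0.147492)
= 0.3840

0.3840


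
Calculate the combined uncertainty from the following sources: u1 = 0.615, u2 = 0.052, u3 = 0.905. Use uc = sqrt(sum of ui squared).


uc = sqrt(0.615^2 + 0.052^2 + 0.905^2)
uc = sqrt(1.199954)
uc = 1.0954

1.0954


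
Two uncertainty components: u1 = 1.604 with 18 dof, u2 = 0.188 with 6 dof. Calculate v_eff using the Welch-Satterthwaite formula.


uc = sqrt(u1^2 + u2^2) = sqrt(1.604^2 + 0.188^2) = 1.6149799
v_eff = uc^4 / (u1^4/v1 + u2^4/v2)
= 1.6149799^4 / (1.604^4/18 + 0.188^4/6)
= 6.802499 / 0.36795165
v_eff = 18.4875

18.4875


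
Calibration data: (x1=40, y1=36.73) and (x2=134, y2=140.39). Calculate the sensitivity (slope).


slope = (y2 - y1) / (x2 - x1)
= (140.39 - 36.73) / (134 - 40)
= 103.6600 / 94
= 1.1028

1.1028


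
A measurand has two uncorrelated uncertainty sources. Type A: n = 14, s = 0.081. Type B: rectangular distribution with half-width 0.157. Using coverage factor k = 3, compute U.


u_A = s / sqrt(n) = 0.081 / sqrt(14) = 0.021648161
u_B = half_width / sqrt(3) = 0.157 / sqrt(3) = 0.090643992
uc = sqrt(u_A^2 + u_B^2) = sqrt(0.021648161^2 + 0.090643992^2) = 0.093193219
U = k * uc = 3 * 0.093193219
U = 0.2796

0.2796


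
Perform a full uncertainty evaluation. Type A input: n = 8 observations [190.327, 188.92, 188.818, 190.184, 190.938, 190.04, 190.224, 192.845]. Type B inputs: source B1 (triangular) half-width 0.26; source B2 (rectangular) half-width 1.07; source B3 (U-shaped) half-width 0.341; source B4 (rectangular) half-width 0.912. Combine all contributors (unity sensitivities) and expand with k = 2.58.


mean = (190.327 + 188.92 + 188.818 + 190.184 + 190.938 + 190.04 + 190.224 + 192.845) / 8 = 190.287
s = sqrt(sum((x - mean)^2)/(n-1)) = 1.2576055
u_A = s / sqrt(n) = 1.2576055 / sqrt(8) = 0.44463069
u_B1 = 0.26 / sqrt(6) = 0.10614456
u_B2 = 1.07 / sqrt(3) = 0.61776479
u_B3 = 0.341 / sqrt(2) = 0.24112341
u_B4 = 0.912 / sqrt(3) = 0.52654345
uc = sqrt(0.44463069^2 + 0.10614456^2 + 0.61776479^2 + 0.24112341^2 + 0.52654345^2) = 0.96228112
U = k * uc = 2.58 * 0.96228112
U = 2.4827

2.4827


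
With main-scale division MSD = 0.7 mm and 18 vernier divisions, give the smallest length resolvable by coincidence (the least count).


LC = MSD / n_div
= 0.7 / 18
= 0.0389

0.0389


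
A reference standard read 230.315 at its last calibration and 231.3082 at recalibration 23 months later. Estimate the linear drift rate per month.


rate = (v2 - v1) / months
= (231.3082 - 230.315) / 23
= 0.9932 / 23
= 0.0432

0.0432


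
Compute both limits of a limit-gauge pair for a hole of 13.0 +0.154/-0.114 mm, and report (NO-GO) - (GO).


GO = nominal - lower_tol (smallest hole = maximum material condition)
GO = 13.0 - 0.114 = 12.886
NO-GO = nominal + upper_tol (largest hole = least material condition)
NO-GO = 13.0 + 0.154 = 13.154
spread = NO-GO - GO = 13.154 - 12.886 = 0.2680

0.2680


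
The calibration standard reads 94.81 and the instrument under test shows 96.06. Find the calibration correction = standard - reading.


Correction = standard - reading
= 94.81 - 96.06
= -1.2500

-1.2500


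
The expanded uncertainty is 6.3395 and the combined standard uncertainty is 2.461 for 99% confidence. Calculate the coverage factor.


k = U / uc
k = 6.3395 / 2.461
k = 2.576

2.576


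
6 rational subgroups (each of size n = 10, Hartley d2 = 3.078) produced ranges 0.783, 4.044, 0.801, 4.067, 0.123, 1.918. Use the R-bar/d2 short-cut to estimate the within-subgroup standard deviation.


R_bar = (0.783 + 4.044 + 0.801 + 4.067 + 0.123 + 1.918) / 6
R_bar = 11.736 / 6 = 1.956
sigma_hat = R_bar / d2 = 1.956 / 3.078 = 0.6355

0.6355


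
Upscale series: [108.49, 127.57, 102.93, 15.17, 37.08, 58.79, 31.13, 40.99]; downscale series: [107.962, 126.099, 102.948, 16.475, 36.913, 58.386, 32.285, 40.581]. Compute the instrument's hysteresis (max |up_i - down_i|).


|108.49 - 107.962| = 0.5280
|127.57 - 126.099| = 1.4710
|102.93 - 102.948| = 0.0180
|15.17 - 16.475| = 1.3050
|37.08 - 36.913| = 0.1670
|58.79 - 58.386| = 0.4040
|31.13 - 32.285| = 1.1550
|40.99 - 40.581| = 0.4090
hysteresis = max(diffs) = 1.4710

1.4710


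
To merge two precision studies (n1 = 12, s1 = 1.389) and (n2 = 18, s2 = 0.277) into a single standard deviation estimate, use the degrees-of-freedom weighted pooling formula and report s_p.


s_p = sqrt(((n1-1)*s1^2 + (n2-1)*s2^2) / (n1+n2-2))
numerator = (12-1)*1.389^2 + (18-1)*0.277^2 = 21.222531 + 1.304393 = 22.526924
denominator = 12 + 18 - 2 = 28
s_p^2 = 22.526924 / 28 = 0.804533
s_p = sqrt(0.804533) = 0.8970

0.8970


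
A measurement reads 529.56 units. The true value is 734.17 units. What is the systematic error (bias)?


Systematic error = measured - true
= 529.56 - 734.17
= -204.6100

-204.6100


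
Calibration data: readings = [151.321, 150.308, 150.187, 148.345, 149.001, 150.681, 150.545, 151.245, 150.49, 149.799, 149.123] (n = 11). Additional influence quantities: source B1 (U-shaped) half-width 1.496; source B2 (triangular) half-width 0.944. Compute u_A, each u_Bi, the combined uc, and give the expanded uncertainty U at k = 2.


mean = (151.321 + 150.308 + 150.187 + 148.345 + 149.001 + 150.681 + 150.545 + 151.245 + 150.49 + 149.799 + 149.123) / 11 = 150.095
s = sqrt(sum((x - mean)^2)/(n-1)) = 0.94196953
u_A = s / sqrt(n) = 0.94196953 / sqrt(11) = 0.2840145
u_B1 = 1.496 / sqrt(2) = 1.0578317
u_B2 = 0.944 / sqrt(6) = 0.38538639
uc = sqrt(0.2840145^2 + 1.0578317^2 + 0.38538639^2) = 1.1611179
U = k * uc = 2 * 1.1611179
U = 2.3222

2.3222


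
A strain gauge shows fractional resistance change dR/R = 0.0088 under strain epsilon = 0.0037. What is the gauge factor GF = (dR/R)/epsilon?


GF = (dR/R) / epsilon
= 0.0088 / 0.0037
= 2.3784

2.3784


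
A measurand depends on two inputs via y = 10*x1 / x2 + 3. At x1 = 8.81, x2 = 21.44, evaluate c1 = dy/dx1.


y = 10*x1 / x2 + 3
dy/dx1 = 10/x2
Evaluate at x2 = 21.44: c1 = 10 / 21.44
c1 = 0.4664

0.4664


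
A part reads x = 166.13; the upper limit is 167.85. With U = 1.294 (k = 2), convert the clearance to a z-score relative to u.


u = U / k = 1.294 / 2 = 0.647
margin = |USL - x| = |167.85 - 166.13| = 1.72
z = margin / u = 1.72 / 0.647
z = 2.6584

2.6584


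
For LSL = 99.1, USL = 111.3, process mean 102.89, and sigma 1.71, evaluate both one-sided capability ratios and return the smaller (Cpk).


Cpu = (USL - mean) / (3*sigma) = (111.3 - 102.89) / (3*1.71) = 1.6394
Cpl = (mean - LSL) / (3*sigma) = (102.89 - 99.1) / (3*1.71) = 0.7388
Cpk = min(Cpu, Cpl) = 0.7388

0.7388


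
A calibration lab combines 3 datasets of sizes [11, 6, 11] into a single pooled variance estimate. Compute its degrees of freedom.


nu = sum_i (n_i - 1)
nu = ((11 - 1) + (6 - 1) + (11 - 1))
nu = 10 + 5 + 10
nu = 25

25


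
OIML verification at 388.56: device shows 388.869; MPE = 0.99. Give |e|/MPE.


e = indication - reference = 388.869 - 388.56 = 0.3090
|e| = 0.3090
ratio = |e| / MPE = 0.3090 / 0.99
ratio = 0.3121

0.3121


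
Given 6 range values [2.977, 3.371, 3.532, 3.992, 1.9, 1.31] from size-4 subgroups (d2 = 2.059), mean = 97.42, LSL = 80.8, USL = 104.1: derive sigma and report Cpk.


R_bar = (2.977 + 3.371 + 3.532 + 3.992 + 1.9 + 1.31) / 6 = 2.847
sigma = R_bar / d2 = 2.847 / 2.059 = 1.3827101
Cp = (USL - LSL)/(6*sigma) = (104.1 - 80.8)/(6*1.3827101) = 2.8085
Cpu = (104.1 - 97.42)/(3*1.3827101) = 1.6104
Cpl = (97.42 - 80.8)/(3*1.3827101) = 4.0066
Cpk = min(Cpu, Cpl) = 1.6104

1.6104


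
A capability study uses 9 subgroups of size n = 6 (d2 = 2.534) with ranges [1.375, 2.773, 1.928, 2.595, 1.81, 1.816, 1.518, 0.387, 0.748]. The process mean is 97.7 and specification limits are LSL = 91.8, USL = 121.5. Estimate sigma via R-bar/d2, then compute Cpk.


R_bar = (1.375 + 2.773 + 1.928 + 2.595 + 1.81 + 1.816 + 1.518 + 0.387 + 0.748) / 9 = 1.6611111
sigma = R_bar / d2 = 1.6611111 / 2.534 = 0.65552924
Cp = (USL - LSL)/(6*sigma) = (121.5 - 91.8)/(6*0.65552924) = 7.5512
Cpu = (121.5 - 97.7)/(3*0.65552924) = 12.1022
Cpl = (97.7 - 91.8)/(3*0.65552924) = 3.0001
Cpk = min(Cpu, Cpl) = 3.0001

3.0001


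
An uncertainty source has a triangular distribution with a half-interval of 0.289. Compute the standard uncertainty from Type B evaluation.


u_B = half_width / sqrt(6)
u_B = 0.289 / 2.4494897
u_B = 0.1180

0.1180


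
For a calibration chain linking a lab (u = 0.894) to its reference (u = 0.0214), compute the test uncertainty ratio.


TUR = u_lab / u_ref
= 0.894 / 0.0214
= 41.7757

41.7757


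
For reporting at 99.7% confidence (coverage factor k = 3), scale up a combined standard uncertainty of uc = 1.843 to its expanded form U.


U = k * uc
U = 3 * 1.843
U = 5.5290

5.5290


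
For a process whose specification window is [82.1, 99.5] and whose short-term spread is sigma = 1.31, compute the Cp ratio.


Cp = (USL - LSL) / (6 * sigma)
= (99.5 - 82.1) / (6 * 1.31)
= 17.4000 / 7.8600
= 2.2137

2.2137


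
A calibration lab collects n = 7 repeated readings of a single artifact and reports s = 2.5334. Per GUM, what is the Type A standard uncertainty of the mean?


u_A = s / sqrt(n)
u_A = 2.5334 / sqrt(7)
u_A = 2.5334 / 2.6457513
u_A = 0.9575

0.9575


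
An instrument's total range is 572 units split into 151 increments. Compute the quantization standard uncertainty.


resolution = range / divisions
resolution = 572 / 151 = 3.7880795
u_res = resolution / (2*sqrt(3))
u_res = 3.7880795 / 3.4641016
u_res = 1.0935

1.0935


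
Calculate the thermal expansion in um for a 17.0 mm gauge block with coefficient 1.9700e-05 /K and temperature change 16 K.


dL = L * alpha * dT
= 17.0 * 1.9700e-05 * 16
= 0.0053584 mm
dL_um = 0.0053584 * 1000 = 5.3584 um

5.3584


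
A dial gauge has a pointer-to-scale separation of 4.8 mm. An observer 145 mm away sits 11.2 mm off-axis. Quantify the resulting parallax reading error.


error = h * offset / d
= 4.8 * 11.2 / 145
= 0.3708

0.3708


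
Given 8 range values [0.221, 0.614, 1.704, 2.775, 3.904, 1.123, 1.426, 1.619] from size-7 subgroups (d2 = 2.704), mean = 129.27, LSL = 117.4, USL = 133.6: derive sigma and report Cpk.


R_bar = (0.221 + 0.614 + 1.704 + 2.775 + 3.904 + 1.123 + 1.426 + 1.619) / 8 = 1.67325
sigma = R_bar / d2 = 1.67325 / 2.704 = 0.61880547
Cp = (USL - LSL)/(6*sigma) = (133.6 - 117.4)/(6*0.61880547) = 4.3632
Cpu = (133.6 - 129.27)/(3*0.61880547) = 2.3325
Cpl = (129.27 - 117.4)/(3*0.61880547) = 6.3940
Cpk = min(Cpu, Cpl) = 2.3325

2.3325


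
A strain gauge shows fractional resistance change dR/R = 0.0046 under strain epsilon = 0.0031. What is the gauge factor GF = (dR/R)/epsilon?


GF = (dR/R) / epsilon
= 0.0046 / 0.0031
= 1.4839

1.4839


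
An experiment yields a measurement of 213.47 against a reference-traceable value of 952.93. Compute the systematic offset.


Systematic error = measured - true
= 213.47 - 952.93
= -739.4600

-739.4600


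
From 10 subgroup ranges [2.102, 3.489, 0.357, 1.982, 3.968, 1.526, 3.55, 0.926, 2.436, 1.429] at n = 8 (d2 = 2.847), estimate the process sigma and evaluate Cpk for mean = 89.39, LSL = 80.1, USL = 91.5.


R_bar = (2.102 + 3.489 + 0.357 + 1.982 + 3.968 + 1.526 + 3.55 + 0.926 + 2.436 + 1.429) / 10 = 2.1765
sigma = R_bar / d2 = 2.1765 / 2.847 = 0.76448894
Cp = (USL - LSL)/(6*sigma) = (91.5 - 80.1)/(6*0.76448894) = 2.4853
Cpu = (91.5 - 89.39)/(3*0.76448894) = 0.9200
Cpl = (89.39 - 80.1)/(3*0.76448894) = 4.0506
Cpk = min(Cpu, Cpl) = 0.9200

0.9200


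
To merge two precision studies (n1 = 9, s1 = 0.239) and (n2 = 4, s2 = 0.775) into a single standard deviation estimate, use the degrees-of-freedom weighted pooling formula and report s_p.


s_p = sqrt(((n1-1)*s1^2 + (n2-1)*s2^2) / (n1+n2-2))
numerator = (9-1)*0.239^2 + (4-1)*0.775^2 = 0.456968 + 1.801875 = 2.258843
denominator = 9 + 4 - 2 = 11
s_p^2 = 2.258843 / 11 = 0.20534936
s_p = sqrt(0.20534936) = 0.4532

0.4532


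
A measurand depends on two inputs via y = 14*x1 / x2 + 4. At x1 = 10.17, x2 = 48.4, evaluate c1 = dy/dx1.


y = 14*x1 / x2 + 4
dy/dx1 = 14/x2
Evaluate at x2 = 48.4: c1 = 14 / 48.4
c1 = 0.2893

0.2893


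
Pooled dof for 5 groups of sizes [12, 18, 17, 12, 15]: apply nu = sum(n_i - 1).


nu = sum_i (n_i - 1)
nu = ((12 - 1) + (18 - 1) + (17 - 1) + (12 - 1) + (15 - 1))
nu = 11 + 17 + 16 + 11 + 14
nu = 69

69


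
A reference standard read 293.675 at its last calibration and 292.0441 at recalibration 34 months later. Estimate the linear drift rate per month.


rate = (v2 - v1) / months
= (292.0441 - 293.675) / 34
= -1.6309 / 34
= -0.0480

-0.0480


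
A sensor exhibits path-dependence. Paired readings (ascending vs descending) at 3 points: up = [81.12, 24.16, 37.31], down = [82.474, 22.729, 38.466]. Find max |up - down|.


|81.12 - 82.474| = 1.3540
|24.16 - 22.729| = 1.4310
|37.31 - 38.466| = 1.1560
hysteresis = max(diffs) = 1.4310

1.4310


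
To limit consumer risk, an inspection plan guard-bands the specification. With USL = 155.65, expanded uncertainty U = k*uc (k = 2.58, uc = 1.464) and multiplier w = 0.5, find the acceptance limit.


U = k * uc = 2.58 * 1.464 = 3.77712
guard band g = w * U = 0.5 * 3.77712 = 1.88856
AL = USL - g = 155.65 - 1.88856
AL = 153.7614

153.7614


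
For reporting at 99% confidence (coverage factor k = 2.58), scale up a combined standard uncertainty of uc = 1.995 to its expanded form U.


U = k * uc
U = 2.58 * 1.995
U = 5.1471

5.1471


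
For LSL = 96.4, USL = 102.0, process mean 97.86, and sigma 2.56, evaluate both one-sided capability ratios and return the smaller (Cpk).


Cpu = (USL - mean) / (3*sigma) = (102.0 - 97.86) / (3*2.56) = 0.5391
Cpl = (mean - LSL) / (3*sigma) = (97.86 - 96.4) / (3*2.56) = 0.1901
Cpk = min(Cpu, Cpl) = 0.1901

0.1901


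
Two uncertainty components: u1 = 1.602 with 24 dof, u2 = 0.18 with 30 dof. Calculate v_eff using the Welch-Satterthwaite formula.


uc = sqrt(u1^2 + u2^2) = sqrt(1.602^2 + 0.18^2) = 1.6120806
v_eff = uc^4 / (u1^4/v1 + u2^4/v2)
= 1.6120806^4 / (1.602^4/24 + 0.18^4/30)
= 6.7537815 / 0.27446955
v_eff = 24.6067

24.6067


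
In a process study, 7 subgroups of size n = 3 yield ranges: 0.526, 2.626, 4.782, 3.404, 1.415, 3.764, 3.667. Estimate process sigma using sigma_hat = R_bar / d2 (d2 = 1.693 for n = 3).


R_bar = (0.526 + 2.626 + 4.782 + 3.404 + 1.415 + 3.764 + 3.667) / 7
R_bar = 20.184 / 7 = 2.8834286
sigma_hat = R_bar / d2 = 2.8834286 / 1.693 = 1.7031

1.7031


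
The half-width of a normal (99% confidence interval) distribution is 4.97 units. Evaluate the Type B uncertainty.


u_B = half_width / 2.576
u_B = 4.97 / 2.576
u_B = 1.9293

1.9293


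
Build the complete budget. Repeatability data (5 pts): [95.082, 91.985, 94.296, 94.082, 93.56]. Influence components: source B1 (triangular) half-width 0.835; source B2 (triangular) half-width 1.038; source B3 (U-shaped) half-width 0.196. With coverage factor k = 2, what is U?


mean = (95.082 + 91.985 + 94.296 + 94.082 + 93.56) / 5 = 93.801
s = sqrt(sum((x - mean)^2)/(n-1)) = 1.1533521
u_A = s / sqrt(n) = 1.1533521 / sqrt(5) = 0.51579474
u_B1 = 0.835 / sqrt(6) = 0.34088732
u_B2 = 1.038 / sqrt(6) = 0.42376173
u_B3 = 0.196 / sqrt(2) = 0.13859293
uc = sqrt(0.51579474^2 + 0.34088732^2 + 0.42376173^2 + 0.13859293^2) = 0.76225349
U = k * uc = 2 * 0.76225349
U = 1.5245

1.5245


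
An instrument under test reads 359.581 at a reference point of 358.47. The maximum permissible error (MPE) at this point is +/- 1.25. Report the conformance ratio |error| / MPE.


e = indication - reference = 359.581 - 358.47 = 1.1110
|e| = 1.1110
ratio = |e| / MPE = 1.1110 / 1.25
ratio = 0.8888

0.8888


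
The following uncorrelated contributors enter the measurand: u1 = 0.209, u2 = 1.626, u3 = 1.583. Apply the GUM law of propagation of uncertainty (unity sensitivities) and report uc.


uc = sqrt(0.209^2 + 1.626^2 + 1.583^2)
uc = sqrt(5.193446)
uc = 2.2789

2.2789


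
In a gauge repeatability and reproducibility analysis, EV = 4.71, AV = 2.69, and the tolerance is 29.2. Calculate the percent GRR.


GRR = sqrt(EV^2 + AV^2) = sqrt(4.71^2 + 2.69^2) = 5.4240391
%GRR = GRR / tol * 100 = 5.4240391 / 29.2 * 100
%GRR = 18.5755

18.5755


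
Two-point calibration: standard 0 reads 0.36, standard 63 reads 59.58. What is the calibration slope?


slope = (y2 - y1) / (x2 - x1)
= (59.58 - 0.36) / (63 - 0)
= 59.2200 / 63
= 0.9400

0.9400


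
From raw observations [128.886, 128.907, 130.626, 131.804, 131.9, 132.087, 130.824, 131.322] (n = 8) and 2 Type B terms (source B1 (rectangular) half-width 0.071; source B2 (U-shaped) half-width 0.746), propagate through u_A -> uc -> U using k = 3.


mean = (128.886 + 128.907 + 130.626 + 131.804 + 131.9 + 132.087 + 130.824 + 131.322) / 8 = 130.7945
s = sqrt(sum((x - mean)^2)/(n-1)) = 1.2775157
u_A = s / sqrt(n) = 1.2775157 / sqrt(8) = 0.45167001
u_B1 = 0.071 / sqrt(3) = 0.040991869
u_B2 = 0.746 / sqrt(2) = 0.52750166
uc = sqrt(0.45167001^2 + 0.040991869^2 + 0.52750166^2) = 0.69566093
U = k * uc = 3 * 0.69566093
U = 2.0870

2.0870


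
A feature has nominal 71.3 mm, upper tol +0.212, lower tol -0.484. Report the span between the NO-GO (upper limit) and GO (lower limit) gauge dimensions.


GO = nominal - lower_tol (smallest hole = maximum material condition)
GO = 71.3 - 0.484 = 70.816
NO-GO = nominal + upper_tol (largest hole = least material condition)
NO-GO = 71.3 + 0.212 = 71.512
spread = NO-GO - GO = 71.512 - 70.816 = 0.6960

0.6960


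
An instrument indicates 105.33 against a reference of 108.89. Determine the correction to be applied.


Correction = standard - reading
= 108.89 - 105.33
= 3.5600

3.5600


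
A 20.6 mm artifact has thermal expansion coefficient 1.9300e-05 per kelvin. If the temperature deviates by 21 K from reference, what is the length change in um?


dL = L * alpha * dT
= 20.6 * 1.9300e-05 * 21
= 0.0083492 mm
dL_um = 0.0083492 * 1000 = 8.3492 um

8.3492


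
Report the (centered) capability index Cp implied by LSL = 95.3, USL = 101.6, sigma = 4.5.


Cp = (USL - LSL) / (6 * sigma)
= (101.6 - 95.3) / (6 * 4.5)
= 6.3000 / 27.0000
= 0.2333

0.2333


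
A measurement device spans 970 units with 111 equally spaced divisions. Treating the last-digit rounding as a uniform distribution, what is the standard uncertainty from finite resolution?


resolution = range / divisions
resolution = 970 / 111 = 8.7387387
u_res = resolution / (2*sqrt(3))
u_res = 8.7387387 / 3.4641016
u_res = 2.5227

2.5227


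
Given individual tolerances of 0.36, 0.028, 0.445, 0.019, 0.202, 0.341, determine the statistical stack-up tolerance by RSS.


RSS = sqrt(0.36^2 + 0.028^2 + 0.445^2 + 0.019^2 + 0.202^2 + 0.341^2)
= sqrt(0.485855)
= 0.6970

0.6970


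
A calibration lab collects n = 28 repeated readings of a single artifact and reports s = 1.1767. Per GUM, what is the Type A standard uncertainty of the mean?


u_A = s / sqrt(n)
u_A = 1.1767 / sqrt(28)
u_A = 1.1767 / 5.2915026
u_A = 0.2224

0.2224


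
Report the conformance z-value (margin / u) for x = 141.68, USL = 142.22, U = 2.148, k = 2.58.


u = U / k = 2.148 / 2.58 = 0.83255814
margin = |USL - x| = |142.22 - 141.68| = 0.54
z = margin / u = 0.54 / 0.83255814
z = 0.6486

0.6486


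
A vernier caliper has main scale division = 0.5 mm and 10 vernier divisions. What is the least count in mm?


LC = MSD / n_div
= 0.5 / 10
= 0.0500

0.0500


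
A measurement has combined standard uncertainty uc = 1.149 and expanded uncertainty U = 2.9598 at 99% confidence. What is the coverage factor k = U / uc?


k = U / uc
k = 2.9598 / 1.149
k = 2.576

2.576


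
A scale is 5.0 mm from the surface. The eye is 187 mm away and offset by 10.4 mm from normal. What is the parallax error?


error = h * offset / d
= 5.0 * 10.4 / 187
= 0.2781

0.2781


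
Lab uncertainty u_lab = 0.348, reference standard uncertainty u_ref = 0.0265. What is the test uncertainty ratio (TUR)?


TUR = u_lab / u_ref
= 0.348 / 0.0265
= 13.1321

13.1321


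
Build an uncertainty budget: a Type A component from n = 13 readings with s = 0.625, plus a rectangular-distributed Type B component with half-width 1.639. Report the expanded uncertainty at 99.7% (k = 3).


u_A = s / sqrt(n) = 0.625 / sqrt(13) = 0.17334381
u_B = half_width / sqrt(3) = 1.639 / sqrt(3) = 0.94627709
uc = sqrt(u_A^2 + u_B^2) = sqrt(0.17334381^2 + 0.94627709^2) = 0.96202308
U = k * uc = 3 * 0.96202308
U = 2.8861

2.8861


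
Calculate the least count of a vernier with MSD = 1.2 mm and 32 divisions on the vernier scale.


LC = MSD / n_div
= 1.2 / 32
= 0.0375

0.0375


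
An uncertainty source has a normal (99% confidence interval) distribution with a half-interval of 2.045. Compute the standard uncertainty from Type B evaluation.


u_B = half_width / 2.576
u_B = 2.045 / 2.576
u_B = 0.7939

0.7939


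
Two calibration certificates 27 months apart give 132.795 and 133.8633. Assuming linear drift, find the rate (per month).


rate = (v2 - v1) / months
= (133.8633 - 132.795) / 27
= 1.0683 / 27
= 0.0396

0.0396


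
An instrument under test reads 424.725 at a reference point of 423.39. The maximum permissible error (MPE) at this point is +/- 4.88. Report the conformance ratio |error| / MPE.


e = indication - reference = 424.725 - 423.39 = 1.3350
|e| = 1.3350
ratio = |e| / MPE = 1.3350 / 4.88
ratio = 0.2736

0.2736


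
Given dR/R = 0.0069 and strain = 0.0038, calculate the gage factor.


GF = (dR/R) / epsilon
= 0.0069 / 0.0038
= 1.8158

1.8158


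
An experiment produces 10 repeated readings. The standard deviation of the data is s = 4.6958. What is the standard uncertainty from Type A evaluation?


u_A = s / sqrt(n)
u_A = 4.6958 / sqrt(10)
u_A = 4.6958 / 3.1622777
u_A = 1.4849

1.4849


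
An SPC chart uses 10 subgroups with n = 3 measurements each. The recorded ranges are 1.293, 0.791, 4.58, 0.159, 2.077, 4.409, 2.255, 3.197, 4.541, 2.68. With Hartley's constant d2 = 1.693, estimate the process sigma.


R_bar = (1.293 + 0.791 + 4.58 + 0.159 + 2.077 + 4.409 + 2.255 + 3.197 + 4.541 + 2.68) / 10
R_bar = 25.982 / 10 = 2.5982
sigma_hat = R_bar / d2 = 2.5982 / 1.693 = 1.5347

1.5347


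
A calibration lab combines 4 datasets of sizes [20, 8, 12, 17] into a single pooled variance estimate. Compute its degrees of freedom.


nu = sum_i (n_i - 1)
nu = ((20 - 1) + (8 - 1) + (12 - 1) + (17 - 1))
nu = 19 + 7 + 11 + 16
nu = 53

53


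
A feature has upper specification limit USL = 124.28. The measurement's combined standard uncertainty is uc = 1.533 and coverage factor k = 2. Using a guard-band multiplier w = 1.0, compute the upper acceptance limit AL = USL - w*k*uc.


U = k * uc = 2 * 1.533 = 3.066
guard band g = w * U = 1.0 * 3.066 = 3.066
AL = USL - g = 124.28 - 3.066
AL = 121.2140

121.2140


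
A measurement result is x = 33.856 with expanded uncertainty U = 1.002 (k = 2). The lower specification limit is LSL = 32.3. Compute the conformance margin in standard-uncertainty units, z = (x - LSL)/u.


u = U / k = 1.002 / 2 = 0.501
margin = |LSL - x| = |32.3 - 33.856| = 1.556
z = margin / u = 1.556 / 0.501
z = 3.1058

3.1058


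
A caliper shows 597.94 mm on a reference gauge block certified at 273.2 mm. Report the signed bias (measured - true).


Systematic error = measured - true
= 597.94 - 273.2
= 324.7400

324.7400


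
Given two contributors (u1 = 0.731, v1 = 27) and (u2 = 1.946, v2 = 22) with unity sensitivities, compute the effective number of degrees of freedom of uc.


uc = sqrt(u1^2 + u2^2) = sqrt(0.731^2 + 1.946^2) = 2.0787681
v_eff = uc^4 / (u1^4/v1 + u2^4/v2)
= 2.0787681^4 / (0.731^4/27 + 1.946^4/22)
= 18.673433 / 0.66242711
v_eff = 28.1894

28.1894


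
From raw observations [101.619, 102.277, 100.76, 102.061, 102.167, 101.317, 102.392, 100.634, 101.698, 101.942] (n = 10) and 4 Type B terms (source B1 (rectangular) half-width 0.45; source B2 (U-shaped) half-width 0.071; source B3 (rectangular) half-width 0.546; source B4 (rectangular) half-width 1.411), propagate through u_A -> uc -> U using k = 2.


mean = (101.619 + 102.277 + 100.76 + 102.061 + 102.167 + 101.317 + 102.392 + 100.634 + 101.698 + 101.942) / 10 = 101.6867
s = sqrt(sum((x - mean)^2)/(n-1)) = 0.61375059
u_A = s / sqrt(n) = 0.61375059 / sqrt(10) = 0.19408498
u_B1 = 0.45 / sqrt(3) = 0.25980762
u_B2 = 0.071 / sqrt(2) = 0.050204581
u_B3 = 0.546 / sqrt(3) = 0.31523325
u_B4 = 1.411 / sqrt(3) = 0.81464123
uc = sqrt(0.19408498^2 + 0.25980762^2 + 0.050204581^2 + 0.31523325^2 + 0.81464123^2) = 0.93311404
U = k * uc = 2 * 0.93311404
U = 1.8662

1.8662


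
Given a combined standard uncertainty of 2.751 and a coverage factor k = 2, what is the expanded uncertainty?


U = k * uc
U = 2 * 2.751
U = 5.5020

5.5020


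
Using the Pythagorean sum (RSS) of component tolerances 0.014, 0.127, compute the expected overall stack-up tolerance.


RSS = sqrt(0.014^2 + 0.127^2)
= sqrt(0.016325)
= 0.1278

0.1278


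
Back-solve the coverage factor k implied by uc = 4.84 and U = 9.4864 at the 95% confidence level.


k = U / uc
k = 9.4864 / 4.84
k = 1.96

1.96


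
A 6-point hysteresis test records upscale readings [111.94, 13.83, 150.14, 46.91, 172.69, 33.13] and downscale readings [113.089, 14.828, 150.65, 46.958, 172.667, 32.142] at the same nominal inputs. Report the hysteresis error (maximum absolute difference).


|111.94 - 113.089| = 1.1490
|13.83 - 14.828| = 0.9980
|150.14 - 150.65| = 0.5100
|46.91 - 46.958| = 0.0480
|172.69 - 172.667| = 0.0230
|33.13 - 32.142| = 0.9880
hysteresis = max(diffs) = 1.1490

1.1490


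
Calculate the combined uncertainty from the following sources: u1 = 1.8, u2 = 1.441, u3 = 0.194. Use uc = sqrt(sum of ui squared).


uc = sqrt(1.8^2 + 1.441^2 + 0.194^2)
uc = sqrt(5.354117)
uc = 2.3139

2.3139


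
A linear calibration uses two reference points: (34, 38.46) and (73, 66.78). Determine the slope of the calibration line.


slope = (y2 - y1) / (x2 - x1)
= (66.78 - 38.46) / (73 - 34)
= 28.3200 / 39
= 0.7262

0.7262


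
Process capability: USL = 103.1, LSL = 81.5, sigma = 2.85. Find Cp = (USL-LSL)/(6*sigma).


Cp = (USL - LSL) / (6 * sigma)
= (103.1 - 81.5) / (6 * 2.85)
= 21.6000 / 17.1000
= 1.2632

1.2632


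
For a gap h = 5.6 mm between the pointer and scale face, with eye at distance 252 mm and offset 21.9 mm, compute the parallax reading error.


error = h * offset / d
= 5.6 * 21.9 / 252
= 0.4867

0.4867


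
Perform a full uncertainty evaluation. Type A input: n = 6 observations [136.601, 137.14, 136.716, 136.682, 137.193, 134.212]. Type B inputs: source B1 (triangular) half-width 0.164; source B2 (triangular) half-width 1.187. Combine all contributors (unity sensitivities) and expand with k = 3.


mean = (136.601 + 137.14 + 136.716 + 136.682 + 137.193 + 134.212) / 6 = 136.424
s = sqrt(sum((x - mean)^2)/(n-1)) = 1.111766
u_A = s / sqrt(n) = 1.111766 / sqrt(6) = 0.45387657
u_B1 = 0.164 / sqrt(6) = 0.06695272
u_B2 = 1.187 / sqrt(6) = 0.48459072
uc = sqrt(0.45387657^2 + 0.06695272^2 + 0.48459072^2) = 0.66731909
U = k * uc = 3 * 0.66731909
U = 2.0020

2.0020


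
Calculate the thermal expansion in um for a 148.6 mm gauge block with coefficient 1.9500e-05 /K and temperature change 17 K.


dL = L * alpha * dT
= 148.6 * 1.9500e-05 * 17
= 0.0492609 mm
dL_um = 0.0492609 * 1000 = 49.2609 um

49.2609


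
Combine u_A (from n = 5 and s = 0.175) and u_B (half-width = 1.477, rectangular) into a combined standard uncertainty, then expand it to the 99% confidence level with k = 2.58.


u_A = s / sqrt(n) = 0.175 / sqrt(5) = 0.078262379
u_B = half_width / sqrt(3) = 1.477 / sqrt(3) = 0.85274635
uc = sqrt(u_A^2 + u_B^2) = sqrt(0.078262379^2 + 0.85274635^2) = 0.85633016
U = k * uc = 2.58 * 0.85633016
U = 2.2093

2.2093


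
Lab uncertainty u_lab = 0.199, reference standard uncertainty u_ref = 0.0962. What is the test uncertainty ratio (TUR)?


TUR = u_lab / u_ref
= 0.199 / 0.0962
= 2.0686

2.0686


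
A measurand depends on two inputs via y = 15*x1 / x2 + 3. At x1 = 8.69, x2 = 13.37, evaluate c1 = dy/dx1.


y = 15*x1 / x2 + 3
dy/dx1 = 15/x2
Evaluate at x2 = 13.37: c1 = 15 / 13.37
c1 = 1.1219

1.1219


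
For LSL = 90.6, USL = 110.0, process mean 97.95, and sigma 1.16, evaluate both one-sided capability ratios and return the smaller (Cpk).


Cpu = (USL - mean) / (3*sigma) = (110.0 - 97.95) / (3*1.16) = 3.4626
Cpl = (mean - LSL) / (3*sigma) = (97.95 - 90.6) / (3*1.16) = 2.1121
Cpk = min(Cpu, Cpl) = 2.1121

2.1121


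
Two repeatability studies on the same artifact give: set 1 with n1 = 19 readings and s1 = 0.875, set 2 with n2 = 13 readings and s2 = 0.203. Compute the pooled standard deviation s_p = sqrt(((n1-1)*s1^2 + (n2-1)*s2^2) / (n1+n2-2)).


s_p = sqrt(((n1-1)*s1^2 + (n2-1)*s2^2) / (n1+n2-2))
numerator = (19-1)*0.875^2 + (13-1)*0.203^2 = 13.78125 + 0.494508 = 14.275758
denominator = 19 + 13 - 2 = 30
s_p^2 = 14.275758 / 30 = 0.4758586
s_p = sqrt(0.4758586) = 0.6898

0.6898


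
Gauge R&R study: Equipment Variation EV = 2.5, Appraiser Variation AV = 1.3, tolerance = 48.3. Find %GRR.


GRR = sqrt(EV^2 + AV^2) = sqrt(2.5^2 + 1.3^2) = 2.8178006
%GRR = GRR / tol * 100 = 2.8178006 / 48.3 * 100
%GRR = 5.8340

5.8340


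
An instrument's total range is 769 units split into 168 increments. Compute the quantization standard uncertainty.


resolution = range / divisions
resolution = 769 / 168 = 4.577381
u_res = resolution / (2*sqrt(3))
u_res = 4.577381 / 3.4641016
u_res = 1.3214

1.3214


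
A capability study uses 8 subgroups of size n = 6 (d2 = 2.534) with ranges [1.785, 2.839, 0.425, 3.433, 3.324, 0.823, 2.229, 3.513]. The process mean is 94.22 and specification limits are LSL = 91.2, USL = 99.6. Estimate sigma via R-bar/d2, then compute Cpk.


R_bar = (1.785 + 2.839 + 0.425 + 3.433 + 3.324 + 0.823 + 2.229 + 3.513) / 8 = 2.296375
sigma = R_bar / d2 = 2.296375 / 2.534 = 0.90622534
Cp = (USL - LSL)/(6*sigma) = (99.6 - 91.2)/(6*0.90622534) = 1.5449
Cpu = (99.6 - 94.22)/(3*0.90622534) = 1.9789
Cpl = (94.22 - 91.2)/(3*0.90622534) = 1.1108
Cpk = min(Cpu, Cpl) = 1.1108

1.1108


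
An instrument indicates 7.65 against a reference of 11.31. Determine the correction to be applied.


Correction = standard - reading
= 11.31 - 7.65
= 3.6600

3.6600


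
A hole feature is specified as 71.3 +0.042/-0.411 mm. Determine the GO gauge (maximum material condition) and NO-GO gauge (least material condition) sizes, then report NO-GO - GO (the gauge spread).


GO = nominal - lower_tol (smallest hole = maximum material condition)
GO = 71.3 - 0.411 = 70.889
NO-GO = nominal + upper_tol (largest hole = least material condition)
NO-GO = 71.3 + 0.042 = 71.342
spread = NO-GO - GO = 71.342 - 70.889 = 0.4530

0.4530


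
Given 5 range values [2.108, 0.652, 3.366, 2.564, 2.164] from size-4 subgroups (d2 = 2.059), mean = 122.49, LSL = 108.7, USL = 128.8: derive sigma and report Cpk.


R_bar = (2.108 + 0.652 + 3.366 + 2.564 + 2.164) / 5 = 2.1708
sigma = R_bar / d2 = 2.1708 / 2.059 = 1.0542982
Cp = (USL - LSL)/(6*sigma) = (128.8 - 108.7)/(6*1.0542982) = 3.1775
Cpu = (128.8 - 122.49)/(3*1.0542982) = 1.9950
Cpl = (122.49 - 108.7)/(3*1.0542982) = 4.3599
Cpk = min(Cpu, Cpl) = 1.9950

1.9950


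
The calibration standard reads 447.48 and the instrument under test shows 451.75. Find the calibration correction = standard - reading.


Correction = standard - reading
= 447.48 - 451.75
= -4.2700

-4.2700


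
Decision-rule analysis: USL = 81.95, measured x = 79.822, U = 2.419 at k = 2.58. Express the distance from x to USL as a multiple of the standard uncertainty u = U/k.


u = U / k = 2.419 / 2.58 = 0.9375969
margin = |USL - x| = |81.95 - 79.822| = 2.128
z = margin / u = 2.128 / 0.9375969
z = 2.2696

2.2696


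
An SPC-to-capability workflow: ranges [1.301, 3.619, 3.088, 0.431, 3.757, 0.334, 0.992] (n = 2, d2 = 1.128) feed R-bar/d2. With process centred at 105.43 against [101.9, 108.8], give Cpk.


R_bar = (1.301 + 3.619 + 3.088 + 0.431 + 3.757 + 0.334 + 0.992) / 7 = 1.9317143
sigma = R_bar / d2 = 1.9317143 / 1.128 = 1.7125127
Cp = (USL - LSL)/(6*sigma) = (108.8 - 101.9)/(6*1.7125127) = 0.6715
Cpu = (108.8 - 105.43)/(3*1.7125127) = 0.6560
Cpl = (105.43 - 101.9)/(3*1.7125127) = 0.6871
Cpk = min(Cpu, Cpl) = 0.6560

0.6560


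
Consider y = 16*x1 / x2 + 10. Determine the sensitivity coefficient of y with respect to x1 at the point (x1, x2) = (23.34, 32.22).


y = 16*x1 / x2 + 10
dy/dx1 = 16/x2
Evaluate at x2 = 32.22: c1 = 16 / 32.22
c1 = 0.4966

0.4966


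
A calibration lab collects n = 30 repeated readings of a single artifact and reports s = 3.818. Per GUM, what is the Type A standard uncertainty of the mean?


u_A = s / sqrt(n)
u_A = 3.818 / sqrt(30)
u_A = 3.818 / 5.4772256
u_A = 0.6971

0.6971


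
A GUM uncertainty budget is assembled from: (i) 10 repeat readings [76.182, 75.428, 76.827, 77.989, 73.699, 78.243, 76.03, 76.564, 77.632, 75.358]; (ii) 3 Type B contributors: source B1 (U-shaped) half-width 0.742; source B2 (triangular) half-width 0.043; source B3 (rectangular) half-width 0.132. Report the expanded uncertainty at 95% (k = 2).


mean = (76.182 + 75.428 + 76.827 + 77.989 + 73.699 + 78.243 + 76.03 + 76.564 + 77.632 + 75.358) / 10 = 76.3952
s = sqrt(sum((x - mean)^2)/(n-1)) = 1.3807712
u_A = s / sqrt(n) = 1.3807712 / sqrt(10) = 0.43663819
u_B1 = 0.742 / sqrt(2) = 0.52467323
u_B2 = 0.043 / sqrt(6) = 0.017554676
u_B3 = 0.132 / sqrt(3) = 0.076210236
uc = sqrt(0.43663819^2 + 0.52467323^2 + 0.017554676^2 + 0.076210236^2) = 0.68705973
U = k * uc = 2 * 0.68705973
U = 1.3741

1.3741
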